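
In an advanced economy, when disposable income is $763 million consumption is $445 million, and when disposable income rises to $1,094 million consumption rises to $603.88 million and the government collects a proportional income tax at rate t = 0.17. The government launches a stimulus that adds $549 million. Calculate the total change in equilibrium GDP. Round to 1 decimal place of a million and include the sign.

+$912.6 million

MPC = ΔC/ΔYd = (603.88 − 445)/(1,094 − 763) = 158.88/331 = 0.48.
Spending multiplier = 1/(1 − c(1−t)) = 1/(1 − 0.48×0.83) = 1/0.6016 ≈ 1.662.
ΔY = k × ΔG = (+$549 million) / 0.6016 ≈ +$912.6 million.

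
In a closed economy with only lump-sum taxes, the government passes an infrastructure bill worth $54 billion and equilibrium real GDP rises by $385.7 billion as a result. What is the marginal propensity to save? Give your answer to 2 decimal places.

Implied spending multiplier k = ΔY/ΔG = 385.7/54 ≈ 7.1426.
Since k = 1/(1 − MPC), MPC = 1 − 1/k = 1 − ΔG/ΔY = 1 − 54/385.7 ≈ 0.86.
MPS = 1 − MPC = 0.14.

0.14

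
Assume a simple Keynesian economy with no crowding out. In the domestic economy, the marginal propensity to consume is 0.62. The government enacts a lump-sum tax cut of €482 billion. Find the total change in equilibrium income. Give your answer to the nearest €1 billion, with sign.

+€786 billion

A lump-sum tax change of −€482 billion shifts disposable income by +€482 billion; first-round consumption changes by −c × ΔT = −0.62 × (−€482 billion) = +€298.84 billion.
Expenditure multiplier = 1/(1 − MPC) = 1/(1 − 0.62) = 1/0.38 ≈ 2.632.
The tax multiplier is −c × k ≈ −1.632, so ΔY = k × (−c·ΔT) = (+€298.84 billion) / 0.38 ≈ +€786 billion.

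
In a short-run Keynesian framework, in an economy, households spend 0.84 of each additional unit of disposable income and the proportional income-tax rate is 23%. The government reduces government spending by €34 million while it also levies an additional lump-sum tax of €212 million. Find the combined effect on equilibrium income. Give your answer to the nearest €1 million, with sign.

Expenditure multiplier = 1/(1 − c(1−t)) = 1/(1 − 0.84×0.77) = 1/0.3532 ≈ 2.831.
ΔG contributes k·ΔG = (−€34 million) / 0.3532 ≈ −€96.3 million.
ΔT of +€212 million changes first-round spending by −c·ΔT = −€178.08 million, contributing k·(−c·ΔT) = (−€178.08 million) / 0.3532 ≈ −€504.2 million.
Net ΔY = k(ΔG − c·ΔT) = (−€212.08 million) / 0.3532 ≈ −€600 million.

−€600 million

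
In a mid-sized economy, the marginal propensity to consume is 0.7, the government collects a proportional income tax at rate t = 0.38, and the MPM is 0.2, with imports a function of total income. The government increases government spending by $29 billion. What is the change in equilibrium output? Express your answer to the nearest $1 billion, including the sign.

Government-spending multiplier = 1/(1 − c(1−t) + m) = 1/(1 − 0.7×0.62 + 0.2) = 1/0.766 ≈ 1.305.
ΔY = k × ΔG = (+$29 billion) / 0.766 ≈ +$38 billion.

+$38 billion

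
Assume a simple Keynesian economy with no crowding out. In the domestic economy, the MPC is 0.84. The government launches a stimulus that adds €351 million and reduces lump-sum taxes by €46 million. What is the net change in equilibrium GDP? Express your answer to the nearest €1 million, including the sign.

+€2,435 million

Expenditure multiplier = 1/(1 − MPC) = 1/(1 − 0.84) = 1/0.16 = 6.25.
ΔG contributes k·ΔG = (+€351 million) / 0.16 ≈ +€2,193.8 million.
ΔT of −€46 million changes first-round spending by −c·ΔT = +€38.64 million, contributing k·(−c·ΔT) = (+€38.64 million) / 0.16 = +€241.5 million.
Net ΔY = k(ΔG − c·ΔT) = (+€389.64 million) / 0.16 ≈ +€2,435 million.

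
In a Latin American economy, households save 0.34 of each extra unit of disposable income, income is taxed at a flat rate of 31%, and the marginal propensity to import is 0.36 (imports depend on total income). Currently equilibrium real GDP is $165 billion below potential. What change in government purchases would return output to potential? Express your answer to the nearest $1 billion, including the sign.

+$149 billion

MPC = 1 − MPS = 1 − 0.34 = 0.66.
Spending multiplier = 1/(1 − c(1−t) + m) = 1/(1 − 0.66×0.69 + 0.36) = 1/0.9046 ≈ 1.105.
Need ΔY = +$165 billion, so ΔG = ΔY/k = (+$165 billion) × 0.9046 ≈ +$149 billion.
The government should increase government purchases by $149 billion.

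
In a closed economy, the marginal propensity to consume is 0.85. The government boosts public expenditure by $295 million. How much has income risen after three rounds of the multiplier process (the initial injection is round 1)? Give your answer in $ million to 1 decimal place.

$758.9 million

Round 1 adds ΔG = $295 million; each later round is MPC = 0.85 times the previous.
After 3 rounds: 295 + 250.75 + 213.1375 = ΔG·(1 − c^3)/(1 − c) = 295 × (1 − 0.614125)/0.15 ≈ $758.9 million.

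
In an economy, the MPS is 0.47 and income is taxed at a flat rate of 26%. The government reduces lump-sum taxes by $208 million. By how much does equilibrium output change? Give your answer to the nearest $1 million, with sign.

MPC = 1 − MPS = 1 − 0.47 = 0.53.
A lump-sum tax change of −$208 million shifts disposable income by +$208 million; first-round consumption changes by −c × ΔT = −0.53 × (−$208 million) = +$110.24 million.
Expenditure multiplier = 1/(1 − c(1−t)) = 1/(1 − 0.53×0.74) = 1/0.6078 ≈ 1.645.
The tax multiplier is −c × k ≈ −0.872, so ΔY = k × (−c·ΔT) = (+$110.24 million) / 0.6078 ≈ +$181 million.

+$181 million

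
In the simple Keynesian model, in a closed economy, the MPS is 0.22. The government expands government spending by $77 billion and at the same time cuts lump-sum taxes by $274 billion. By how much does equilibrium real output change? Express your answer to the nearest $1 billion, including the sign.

MPC = 1 − MPS = 1 − 0.22 = 0.78.
Expenditure multiplier = 1/(1 − MPC) = 1/(1 − 0.78) = 1/0.22 ≈ 4.545.
ΔG contributes k·ΔG = (+$77 billion) / 0.22 = +$350 billion.
ΔT of −$274 billion changes first-round spending by −c·ΔT = +$213.72 billion, contributing k·(−c·ΔT) = (+$213.72 billion) / 0.22 ≈ +$971.5 billion.
Net ΔY = k(ΔG − c·ΔT) = (+$290.72 billion) / 0.22 ≈ +$1,321 billion.

+$1,321 billion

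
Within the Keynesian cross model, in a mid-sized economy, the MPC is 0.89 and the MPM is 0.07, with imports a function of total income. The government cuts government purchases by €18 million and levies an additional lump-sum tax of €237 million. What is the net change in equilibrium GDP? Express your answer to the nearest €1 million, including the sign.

Expenditure multiplier = 1/(1 − c + m) = 1/(1 − 0.89 + 0.07) = 1/0.18 ≈ 5.556.
ΔG contributes k·ΔG = (−€18 million) / 0.18 = −€100 million.
ΔT of +€237 million changes first-round spending by −c·ΔT = −€210.93 million, contributing k·(−c·ΔT) = (−€210.93 million) / 0.18 ≈ −€1,171.8 million.
Net ΔY = k(ΔG − c·ΔT) = (−€228.93 million) / 0.18 ≈ −€1,272 million.

−€1,272 million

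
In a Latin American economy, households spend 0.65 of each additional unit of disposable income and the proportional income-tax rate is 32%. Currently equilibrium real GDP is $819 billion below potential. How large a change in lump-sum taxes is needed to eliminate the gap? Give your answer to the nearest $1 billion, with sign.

Spending multiplier = 1/(1 − c(1−t)) = 1/(1 − 0.65×0.68) = 1/0.558 ≈ 1.792.
Tax multiplier = −c·k = −0.65/0.558 ≈ −1.165. Need ΔY = +$819 billion, so ΔT = ΔY/(−c·k) = −(+$819 billion) × 0.558 / 0.65 ≈ −$703 billion.
The government should cut lump-sum taxes by $703 billion.

−$703 billion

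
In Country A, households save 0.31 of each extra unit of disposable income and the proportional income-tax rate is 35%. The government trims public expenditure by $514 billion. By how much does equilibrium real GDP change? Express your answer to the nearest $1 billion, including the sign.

−$932 billion

MPC = 1 − MPS = 1 − 0.31 = 0.69.
Government-spending multiplier = 1/(1 − c(1−t)) = 1/(1 − 0.69×0.65) = 1/0.5515 ≈ 1.813.
ΔY = k × ΔG = (−$514 billion) / 0.5515 ≈ −$932 billion.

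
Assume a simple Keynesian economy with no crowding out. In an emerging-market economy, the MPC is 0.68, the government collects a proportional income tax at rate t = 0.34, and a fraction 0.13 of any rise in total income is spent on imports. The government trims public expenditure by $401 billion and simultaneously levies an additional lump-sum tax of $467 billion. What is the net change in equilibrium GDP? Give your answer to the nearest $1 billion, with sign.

Expenditure multiplier = 1/(1 − c(1−t) + m) = 1/(1 − 0.68×0.66 + 0.13) = 1/0.6812 ≈ 1.468.
ΔG contributes k·ΔG = (−$401 billion) / 0.6812 ≈ −$588.7 billion.
ΔT of +$467 billion changes first-round spending by −c·ΔT = −$317.56 billion, contributing k·(−c·ΔT) = (−$317.56 billion) / 0.6812 ≈ −$466.2 billion.
Net ΔY = k(ΔG − c·ΔT) = (−$718.56 billion) / 0.6812 ≈ −$1,055 billion.

−$1,055 billion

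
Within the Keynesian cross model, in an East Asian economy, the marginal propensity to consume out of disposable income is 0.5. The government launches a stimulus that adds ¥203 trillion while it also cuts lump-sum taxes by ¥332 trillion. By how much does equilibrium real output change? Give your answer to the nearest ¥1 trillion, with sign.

+¥738 trillion

Expenditure multiplier = 1/(1 − MPC) = 1/(1 − 0.5) = 1/0.5 = 2.
ΔG contributes k·ΔG = (+¥203 trillion) / 0.5 = +¥406 trillion.
ΔT of −¥332 trillion changes first-round spending by −c·ΔT = +¥166 trillion, contributing k·(−c·ΔT) = (+¥166 trillion) / 0.5 = +¥332 trillion.
Net ΔY = k(ΔG − c·ΔT) = (+¥369 trillion) / 0.5 = +¥738 trillion.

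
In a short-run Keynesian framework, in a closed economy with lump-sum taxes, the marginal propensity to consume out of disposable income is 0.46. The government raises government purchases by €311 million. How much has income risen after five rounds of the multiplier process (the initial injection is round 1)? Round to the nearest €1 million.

Round 1 adds ΔG = €311 million; each later round is MPC = 0.46 times the previous.
After 5 rounds: 311 + 143.06 + 65.8076 + 30.271496 + 13.92488816 = ΔG·(1 − c^5)/(1 − c) = 311 × (1 − 0.0205962976)/0.54 ≈ €564 million.

€564 million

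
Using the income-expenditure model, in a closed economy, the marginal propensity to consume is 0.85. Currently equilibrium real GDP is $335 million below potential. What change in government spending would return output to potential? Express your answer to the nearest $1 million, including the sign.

Spending multiplier = 1/(1 − MPC) = 1/(1 − 0.85) = 1/0.15 ≈ 6.667.
Need ΔY = +$335 million, so ΔG = ΔY/k = (+$335 million) × 0.15 ≈ +$50 million.
The government should increase government spending by $50 million.

+$50 million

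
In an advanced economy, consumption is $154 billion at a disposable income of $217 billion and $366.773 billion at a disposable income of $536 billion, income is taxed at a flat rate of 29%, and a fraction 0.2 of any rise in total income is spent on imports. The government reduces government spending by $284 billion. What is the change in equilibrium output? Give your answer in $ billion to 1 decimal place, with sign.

MPC = ΔC/ΔYd = (366.773 − 154)/(536 − 217) = 212.773/319 = 0.667.
Expenditure multiplier = 1/(1 − c(1−t) + m) = 1/(1 − 0.667×0.71 + 0.2) = 1/0.72643 ≈ 1.377.
ΔY = k × ΔG = (−$284 billion) / 0.72643 ≈ −$391 billion.

−$391.0 billion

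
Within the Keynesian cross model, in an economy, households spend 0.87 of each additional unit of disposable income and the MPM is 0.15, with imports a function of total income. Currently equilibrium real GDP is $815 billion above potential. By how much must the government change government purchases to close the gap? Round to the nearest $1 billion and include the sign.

−$228 billion

Spending multiplier = 1/(1 − c + m) = 1/(1 − 0.87 + 0.15) = 1/0.28 ≈ 3.571.
Need ΔY = −$815 billion, so ΔG = ΔY/k = (−$815 billion) × 0.28 ≈ −$228 billion.
The government should cut government purchases by $228 billion.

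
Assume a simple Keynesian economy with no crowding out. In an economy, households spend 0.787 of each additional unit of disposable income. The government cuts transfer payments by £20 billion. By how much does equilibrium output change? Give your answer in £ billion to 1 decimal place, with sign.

The transfer change shifts disposable income by −£20 billion, so first-round consumption changes by c·ΔTR = 0.787 × (−£20 billion) = −£15.74 billion.
Expenditure multiplier = 1/(1 − MPC) = 1/(1 − 0.787) = 1/0.213 ≈ 4.695.
The transfer multiplier is c × k ≈ 3.695, so ΔY = k × (c·ΔTR) = (−£15.74 billion) / 0.213 ≈ −£73.9 billion.

−£73.9 billion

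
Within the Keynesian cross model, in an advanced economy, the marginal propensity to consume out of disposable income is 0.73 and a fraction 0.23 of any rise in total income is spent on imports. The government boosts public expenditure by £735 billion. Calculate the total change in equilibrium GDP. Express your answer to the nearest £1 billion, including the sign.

Spending multiplier = 1/(1 − c + m) = 1/(1 − 0.73 + 0.23) = 1/0.5 = 2.
ΔY = k × ΔG = (+£735 billion) / 0.5 = +£1,470 billion.

+£1,470 billion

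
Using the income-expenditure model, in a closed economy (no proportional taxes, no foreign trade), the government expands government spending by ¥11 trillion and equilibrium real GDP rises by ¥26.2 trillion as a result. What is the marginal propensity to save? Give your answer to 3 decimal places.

0.420

Implied spending multiplier k = ΔY/ΔG = 26.2/11 ≈ 2.3818.
Since k = 1/(1 − MPC), MPC = 1 − 1/k = 1 − ΔG/ΔY = 1 − 11/26.2 ≈ 0.580.
MPS = 1 − MPC = 0.420.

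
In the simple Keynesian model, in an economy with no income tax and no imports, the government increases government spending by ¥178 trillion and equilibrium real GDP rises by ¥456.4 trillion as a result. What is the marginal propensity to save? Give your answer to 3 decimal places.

0.390

Implied spending multiplier k = ΔY/ΔG = 456.4/178 ≈ 2.564.
Since k = 1/(1 − MPC), MPC = 1 − 1/k = 1 − ΔG/ΔY = 1 − 178/456.4 ≈ 0.610.
MPS = 1 − MPC = 0.390.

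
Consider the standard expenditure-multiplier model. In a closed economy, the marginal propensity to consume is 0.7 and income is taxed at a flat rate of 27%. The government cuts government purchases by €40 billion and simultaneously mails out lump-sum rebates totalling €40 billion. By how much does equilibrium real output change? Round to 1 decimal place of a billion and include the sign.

Expenditure multiplier = 1/(1 − c(1−t)) = 1/(1 − 0.7×0.73) = 1/0.489 ≈ 2.045.
ΔG contributes k·ΔG = (−€40 billion) / 0.489 ≈ −€81.8 billion.
ΔT of −€40 billion changes first-round spending by −c·ΔT = +€28 billion, contributing k·(−c·ΔT) = (+€28 billion) / 0.489 ≈ +€57.3 billion.
Net ΔY = k(ΔG − c·ΔT) = (−€12 billion) / 0.489 ≈ −€24.5 billion.

−€24.5 billion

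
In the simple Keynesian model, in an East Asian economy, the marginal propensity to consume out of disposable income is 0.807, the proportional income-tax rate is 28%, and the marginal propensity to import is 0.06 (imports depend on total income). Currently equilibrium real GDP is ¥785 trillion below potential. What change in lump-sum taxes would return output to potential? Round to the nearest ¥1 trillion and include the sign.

Spending multiplier = 1/(1 − c(1−t) + m) = 1/(1 − 0.807×0.72 + 0.06) = 1/0.47896 ≈ 2.088.
Tax multiplier = −c·k = −0.807/0.47896 ≈ −1.685. Need ΔY = +¥785 trillion, so ΔT = ΔY/(−c·k) = −(+¥785 trillion) × 0.47896 / 0.807 ≈ −¥466 trillion.
The government should cut lump-sum taxes by ¥466 trillion.

−¥466 trillion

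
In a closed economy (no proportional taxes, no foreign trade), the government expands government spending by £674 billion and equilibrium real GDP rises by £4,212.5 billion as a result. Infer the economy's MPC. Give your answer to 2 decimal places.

Implied spending multiplier k = ΔY/ΔG = 4,212.5/674 = 6.25.
Since k = 1/(1 − MPC), MPC = 1 − 1/k = 1 − ΔG/ΔY = 1 − 674/4,212.5 = 0.84.

0.84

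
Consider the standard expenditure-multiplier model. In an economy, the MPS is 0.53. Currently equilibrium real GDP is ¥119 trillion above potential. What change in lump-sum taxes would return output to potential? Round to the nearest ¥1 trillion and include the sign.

+¥134 trillion

MPC = 1 − MPS = 1 − 0.53 = 0.47.
Spending multiplier = 1/(1 − MPC) = 1/(1 − 0.47) = 1/0.53 ≈ 1.887.
Tax multiplier = −c·k = −0.47/0.53 ≈ −0.887. Need ΔY = −¥119 trillion, so ΔT = ΔY/(−c·k) = −(−¥119 trillion) × 0.53 / 0.47 ≈ +¥134 trillion.
The government should raise lump-sum taxes by ¥134 trillion.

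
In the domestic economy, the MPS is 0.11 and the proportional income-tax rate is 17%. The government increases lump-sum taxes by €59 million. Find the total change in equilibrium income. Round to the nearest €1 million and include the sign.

MPC = 1 − MPS = 1 − 0.11 = 0.89.
A lump-sum tax change of +€59 million shifts disposable income by −€59 million; first-round consumption changes by −c × ΔT = −0.89 × (+€59 million) = −€52.51 million.
Expenditure multiplier = 1/(1 − c(1−t)) = 1/(1 − 0.89×0.83) = 1/0.2613 ≈ 3.827.
The tax multiplier is −c × k ≈ −3.406, so ΔY = k × (−c·ΔT) = (−€52.51 million) / 0.2613 ≈ −€201 million.

−€201 million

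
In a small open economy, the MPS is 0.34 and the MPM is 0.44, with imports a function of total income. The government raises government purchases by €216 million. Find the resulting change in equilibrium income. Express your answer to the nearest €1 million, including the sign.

MPC = 1 − MPS = 1 − 0.34 = 0.66.
Government-spending multiplier = 1/(1 − c + m) = 1/(1 − 0.66 + 0.44) = 1/0.78 ≈ 1.282.
ΔY = k × ΔG = (+€216 million) / 0.78 ≈ +€277 million.

+€277 million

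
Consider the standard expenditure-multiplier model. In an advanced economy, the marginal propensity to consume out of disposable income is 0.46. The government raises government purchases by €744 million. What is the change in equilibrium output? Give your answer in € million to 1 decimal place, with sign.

Spending multiplier = 1/(1 − MPC) = 1/(1 − 0.46) = 1/0.54 ≈ 1.852.
ΔY = k × ΔG = (+€744 million) / 0.54 ≈ +€1,377.8 million.

+€1,377.8 million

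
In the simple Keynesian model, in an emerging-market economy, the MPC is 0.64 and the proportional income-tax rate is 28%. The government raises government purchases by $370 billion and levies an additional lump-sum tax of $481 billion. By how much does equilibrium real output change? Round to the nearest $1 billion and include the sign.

+$115 billion

Expenditure multiplier = 1/(1 − c(1−t)) = 1/(1 − 0.64×0.72) = 1/0.5392 ≈ 1.855.
ΔG contributes k·ΔG = (+$370 billion) / 0.5392 ≈ +$686.2 billion.
ΔT of +$481 billion changes first-round spending by −c·ΔT = −$307.84 billion, contributing k·(−c·ΔT) = (−$307.84 billion) / 0.5392 ≈ −$570.9 billion.
Net ΔY = k(ΔG − c·ΔT) = (+$62.16 billion) / 0.5392 ≈ +$115 billion.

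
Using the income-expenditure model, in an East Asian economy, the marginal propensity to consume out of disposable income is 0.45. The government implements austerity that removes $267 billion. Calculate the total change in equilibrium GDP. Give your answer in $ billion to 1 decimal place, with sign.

Expenditure multiplier = 1/(1 − MPC) = 1/(1 − 0.45) = 1/0.55 ≈ 1.818.
ΔY = k × ΔG = (−$267 billion) / 0.55 ≈ −$485.5 billion.

−$485.5 billion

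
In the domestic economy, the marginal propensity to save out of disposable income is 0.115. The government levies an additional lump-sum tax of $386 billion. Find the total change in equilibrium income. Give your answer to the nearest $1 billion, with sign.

−$2,971 billion

MPC = 1 − MPS = 1 − 0.115 = 0.885.
A lump-sum tax change of +$386 billion shifts disposable income by −$386 billion; first-round consumption changes by −c × ΔT = −0.885 × (+$386 billion) = −$341.61 billion.
Expenditure multiplier = 1/(1 − MPC) = 1/(1 − 0.885) = 1/0.115 ≈ 8.696.
The tax multiplier is −c × k ≈ −7.696, so ΔY = k × (−c·ΔT) = (−$341.61 billion) / 0.115 ≈ −$2,971 billion.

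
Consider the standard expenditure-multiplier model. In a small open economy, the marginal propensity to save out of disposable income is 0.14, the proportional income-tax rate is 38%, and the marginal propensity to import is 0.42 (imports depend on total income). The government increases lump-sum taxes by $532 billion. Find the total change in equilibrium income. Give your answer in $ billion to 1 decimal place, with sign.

−$515.9 billion

MPC = 1 − MPS = 1 − 0.14 = 0.86.
A lump-sum tax change of +$532 billion shifts disposable income by −$532 billion; first-round consumption changes by −c × ΔT = −0.86 × (+$532 billion) = −$457.52 billion.
Expenditure multiplier = 1/(1 − c(1−t) + m) = 1/(1 − 0.86×0.62 + 0.42) = 1/0.8868 ≈ 1.128.
The tax multiplier is −c × k ≈ −0.97, so ΔY = k × (−c·ΔT) = (−$457.52 billion) / 0.8868 ≈ −$515.9 billion.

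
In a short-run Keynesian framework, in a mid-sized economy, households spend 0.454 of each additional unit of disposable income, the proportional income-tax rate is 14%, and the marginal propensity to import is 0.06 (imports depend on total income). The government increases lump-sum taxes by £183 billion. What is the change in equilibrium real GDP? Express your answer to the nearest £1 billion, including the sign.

−£124 billion

A lump-sum tax change of +£183 billion shifts disposable income by −£183 billion; first-round consumption changes by −c × ΔT = −0.454 × (+£183 billion) = −£83.082 billion.
Expenditure multiplier = 1/(1 − c(1−t) + m) = 1/(1 − 0.454×0.86 + 0.06) = 1/0.66956 ≈ 1.494.
The tax multiplier is −c × k ≈ −0.678, so ΔY = k × (−c·ΔT) = (−£83.082 billion) / 0.66956 ≈ −£124 billion.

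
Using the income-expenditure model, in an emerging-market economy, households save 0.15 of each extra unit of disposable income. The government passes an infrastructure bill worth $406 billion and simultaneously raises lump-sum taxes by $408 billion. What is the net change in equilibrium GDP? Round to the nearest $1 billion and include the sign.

MPC = 1 − MPS = 1 − 0.15 = 0.85.
Expenditure multiplier = 1/(1 − MPC) = 1/(1 − 0.85) = 1/0.15 ≈ 6.667.
ΔG contributes k·ΔG = (+$406 billion) / 0.15 ≈ +$2,706.7 billion.
ΔT of +$408 billion changes first-round spending by −c·ΔT = −$346.8 billion, contributing k·(−c·ΔT) = (−$346.8 billion) / 0.15 = −$2,312 billion.
Net ΔY = k(ΔG − c·ΔT) = (+$59.2 billion) / 0.15 ≈ +$395 billion.

+$395 billion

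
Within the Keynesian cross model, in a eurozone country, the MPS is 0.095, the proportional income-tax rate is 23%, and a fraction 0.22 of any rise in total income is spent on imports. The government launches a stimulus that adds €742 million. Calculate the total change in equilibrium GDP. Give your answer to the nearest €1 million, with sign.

+€1,418 million

MPC = 1 − MPS = 1 − 0.095 = 0.905.
Spending multiplier = 1/(1 − c(1−t) + m) = 1/(1 − 0.905×0.77 + 0.22) = 1/0.52315 ≈ 1.911.
ΔY = k × ΔG = (+€742 million) / 0.52315 ≈ +€1,418 million.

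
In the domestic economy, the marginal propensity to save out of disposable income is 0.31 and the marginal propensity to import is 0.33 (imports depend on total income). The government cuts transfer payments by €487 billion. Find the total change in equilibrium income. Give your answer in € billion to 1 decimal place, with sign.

−€525.0 billion

MPC = 1 − MPS = 1 − 0.31 = 0.69.
The transfer change shifts disposable income by −€487 billion, so first-round consumption changes by c·ΔTR = 0.69 × (−€487 billion) = −€336.03 billion.
Expenditure multiplier = 1/(1 − c + m) = 1/(1 − 0.69 + 0.33) = 1/0.64 ≈ 1.563.
The transfer multiplier is c × k ≈ 1.078, so ΔY = k × (c·ΔTR) = (−€336.03 billion) / 0.64 ≈ −€525 billion.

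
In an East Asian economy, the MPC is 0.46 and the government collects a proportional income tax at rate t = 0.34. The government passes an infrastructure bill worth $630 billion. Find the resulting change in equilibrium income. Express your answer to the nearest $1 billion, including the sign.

+$905 billion

Spending multiplier = 1/(1 − c(1−t)) = 1/(1 − 0.46×0.66) = 1/0.6964 ≈ 1.436.
ΔY = k × ΔG = (+$630 billion) / 0.6964 ≈ +$905 billion.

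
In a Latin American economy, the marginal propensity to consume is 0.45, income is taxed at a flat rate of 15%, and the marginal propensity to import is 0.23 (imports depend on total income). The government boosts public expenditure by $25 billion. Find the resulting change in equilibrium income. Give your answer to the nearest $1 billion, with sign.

+$29 billion

Government-spending multiplier = 1/(1 − c(1−t) + m) = 1/(1 − 0.45×0.85 + 0.23) = 1/0.8475 ≈ 1.18.
ΔY = k × ΔG = (+$25 billion) / 0.8475 ≈ +$29 billion.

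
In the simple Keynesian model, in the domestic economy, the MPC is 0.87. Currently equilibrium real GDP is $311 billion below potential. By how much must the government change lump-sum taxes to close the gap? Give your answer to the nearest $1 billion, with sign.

−$46 billion

Spending multiplier = 1/(1 − MPC) = 1/(1 − 0.87) = 1/0.13 ≈ 7.692.
Tax multiplier = −c·k = −0.87/0.13 ≈ −6.692. Need ΔY = +$311 billion, so ΔT = ΔY/(−c·k) = −(+$311 billion) × 0.13 / 0.87 ≈ −$46 billion.
The government should cut lump-sum taxes by $46 billion.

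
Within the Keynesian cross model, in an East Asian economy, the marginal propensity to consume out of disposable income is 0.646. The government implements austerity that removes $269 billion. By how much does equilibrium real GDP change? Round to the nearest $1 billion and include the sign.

−$760 billion

Government-spending multiplier = 1/(1 − MPC) = 1/(1 − 0.646) = 1/0.354 ≈ 2.825.
ΔY = k × ΔG = (−$269 billion) / 0.354 ≈ −$760 billion.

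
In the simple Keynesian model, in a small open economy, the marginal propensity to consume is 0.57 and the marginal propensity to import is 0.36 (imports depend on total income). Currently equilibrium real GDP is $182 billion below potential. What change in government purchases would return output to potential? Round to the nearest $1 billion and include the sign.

+$144 billion

Spending multiplier = 1/(1 − c + m) = 1/(1 − 0.57 + 0.36) = 1/0.79 ≈ 1.266.
Need ΔY = +$182 billion, so ΔG = ΔY/k = (+$182 billion) × 0.79 ≈ +$144 billion.
The government should increase government purchases by $144 billion.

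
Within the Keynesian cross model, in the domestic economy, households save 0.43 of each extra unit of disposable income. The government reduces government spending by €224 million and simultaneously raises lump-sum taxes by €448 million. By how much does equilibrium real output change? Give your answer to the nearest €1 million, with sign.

MPC = 1 − MPS = 1 − 0.43 = 0.57.
Expenditure multiplier = 1/(1 − MPC) = 1/(1 − 0.57) = 1/0.43 ≈ 2.326.
ΔG contributes k·ΔG = (−€224 million) / 0.43 ≈ −€520.9 million.
ΔT of +€448 million changes first-round spending by −c·ΔT = −€255.36 million, contributing k·(−c·ΔT) = (−€255.36 million) / 0.43 ≈ −€593.9 million.
Net ΔY = k(ΔG − c·ΔT) = (−€479.36 million) / 0.43 ≈ −€1,115 million.

−€1,115 million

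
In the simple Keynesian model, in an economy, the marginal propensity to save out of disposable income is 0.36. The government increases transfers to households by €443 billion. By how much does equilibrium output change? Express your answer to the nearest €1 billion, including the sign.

+€788 billion

MPC = 1 − MPS = 1 − 0.36 = 0.64.
The transfer change shifts disposable income by +€443 billion, so first-round consumption changes by c·ΔTR = 0.64 × (+€443 billion) = +€283.52 billion.
Expenditure multiplier = 1/(1 − MPC) = 1/(1 − 0.64) = 1/0.36 ≈ 2.778.
The transfer multiplier is c × k ≈ 1.778, so ΔY = k × (c·ΔTR) = (+€283.52 billion) / 0.36 ≈ +€788 billion.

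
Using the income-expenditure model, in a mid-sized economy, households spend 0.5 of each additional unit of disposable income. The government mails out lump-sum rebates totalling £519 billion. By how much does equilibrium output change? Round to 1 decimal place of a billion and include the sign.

A lump-sum tax change of −£519 billion shifts disposable income by +£519 billion; first-round consumption changes by −c × ΔT = −0.5 × (−£519 billion) = +£259.5 billion.
Expenditure multiplier = 1/(1 − MPC) = 1/(1 − 0.5) = 1/0.5 = 2.
The tax multiplier is −c × k = −1, so ΔY = k × (−c·ΔT) = (+£259.5 billion) / 0.5 = +£519 billion.

+£519.0 billion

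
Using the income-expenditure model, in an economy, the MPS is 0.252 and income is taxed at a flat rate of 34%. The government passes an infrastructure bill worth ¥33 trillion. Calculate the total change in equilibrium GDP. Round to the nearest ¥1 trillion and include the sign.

MPC = 1 − MPS = 1 − 0.252 = 0.748.
Expenditure multiplier = 1/(1 − c(1−t)) = 1/(1 − 0.748×0.66) = 1/0.50632 ≈ 1.975.
ΔY = k × ΔG = (+¥33 trillion) / 0.50632 ≈ +¥65 trillion.

+¥65 trillion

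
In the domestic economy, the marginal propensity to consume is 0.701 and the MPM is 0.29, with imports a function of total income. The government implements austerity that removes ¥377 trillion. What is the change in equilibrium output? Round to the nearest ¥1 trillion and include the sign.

−¥640 trillion

Expenditure multiplier = 1/(1 − c + m) = 1/(1 − 0.701 + 0.29) = 1/0.589 ≈ 1.698.
ΔY = k × ΔG = (−¥377 trillion) / 0.589 ≈ −¥640 trillion.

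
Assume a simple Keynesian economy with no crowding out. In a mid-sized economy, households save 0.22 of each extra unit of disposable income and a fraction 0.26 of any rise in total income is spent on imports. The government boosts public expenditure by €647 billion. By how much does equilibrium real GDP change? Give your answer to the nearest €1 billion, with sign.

+€1,348 billion

MPC = 1 − MPS = 1 − 0.22 = 0.78.
Government-spending multiplier = 1/(1 − c + m) = 1/(1 − 0.78 + 0.26) = 1/0.48 ≈ 2.083.
ΔY = k × ΔG = (+€647 billion) / 0.48 ≈ +€1,348 billion.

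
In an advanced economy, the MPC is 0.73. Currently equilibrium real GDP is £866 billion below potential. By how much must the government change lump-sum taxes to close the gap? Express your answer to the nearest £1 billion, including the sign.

−£320 billion

Spending multiplier = 1/(1 − MPC) = 1/(1 − 0.73) = 1/0.27 ≈ 3.704.
Tax multiplier = −c·k = −0.73/0.27 ≈ −2.704. Need ΔY = +£866 billion, so ΔT = ΔY/(−c·k) = −(+£866 billion) × 0.27 / 0.73 ≈ −£320 billion.
The government should cut lump-sum taxes by £320 billion.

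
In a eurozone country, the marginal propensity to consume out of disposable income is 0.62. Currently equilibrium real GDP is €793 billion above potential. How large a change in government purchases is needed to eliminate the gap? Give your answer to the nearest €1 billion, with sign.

−€301 billion

Spending multiplier = 1/(1 − MPC) = 1/(1 − 0.62) = 1/0.38 ≈ 2.632.
Need ΔY = −€793 billion, so ΔG = ΔY/k = (−€793 billion) × 0.38 ≈ −€301 billion.
The government should cut government purchases by €301 billion.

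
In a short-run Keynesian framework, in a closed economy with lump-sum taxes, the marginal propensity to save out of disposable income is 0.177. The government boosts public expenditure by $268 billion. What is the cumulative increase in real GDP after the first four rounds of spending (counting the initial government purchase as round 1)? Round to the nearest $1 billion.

MPC = 1 − MPS = 1 − 0.177 = 0.823.
Round 1 adds ΔG = $268 billion; each later round is MPC = 0.823 times the previous.
After 4 rounds: 268 + 220.564 + 181.524172 + 149.394393556 = ΔG·(1 − c^4)/(1 − c) = 268 × (1 − 0.458774574241)/0.177 ≈ $819 billion.

$819 billion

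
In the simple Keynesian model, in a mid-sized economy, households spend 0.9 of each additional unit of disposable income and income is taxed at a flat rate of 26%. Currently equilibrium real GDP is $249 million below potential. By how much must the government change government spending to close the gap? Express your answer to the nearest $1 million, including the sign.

Spending multiplier = 1/(1 − c(1−t)) = 1/(1 − 0.9×0.74) = 1/0.334 ≈ 2.994.
Need ΔY = +$249 million, so ΔG = ΔY/k = (+$249 million) × 0.334 ≈ +$83 million.
The government should increase government spending by $83 million.

+$83 million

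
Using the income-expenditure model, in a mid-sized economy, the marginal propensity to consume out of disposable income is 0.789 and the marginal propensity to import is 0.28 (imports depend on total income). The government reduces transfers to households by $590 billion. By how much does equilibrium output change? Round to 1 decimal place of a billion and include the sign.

−$948.1 billion

The transfer change shifts disposable income by −$590 billion, so first-round consumption changes by c·ΔTR = 0.789 × (−$590 billion) = −$465.51 billion.
Expenditure multiplier = 1/(1 − c + m) = 1/(1 − 0.789 + 0.28) = 1/0.491 ≈ 2.037.
The transfer multiplier is c × k ≈ 1.607, so ΔY = k × (c·ΔTR) = (−$465.51 billion) / 0.491 ≈ −$948.1 billion.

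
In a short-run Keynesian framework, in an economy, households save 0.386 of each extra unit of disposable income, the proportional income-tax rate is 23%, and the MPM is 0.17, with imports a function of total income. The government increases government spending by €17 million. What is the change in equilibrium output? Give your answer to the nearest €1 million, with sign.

+€24 million

MPC = 1 − MPS = 1 − 0.386 = 0.614.
Expenditure multiplier = 1/(1 − c(1−t) + m) = 1/(1 − 0.614×0.77 + 0.17) = 1/0.69722 ≈ 1.434.
ΔY = k × ΔG = (+€17 million) / 0.69722 ≈ +€24 million.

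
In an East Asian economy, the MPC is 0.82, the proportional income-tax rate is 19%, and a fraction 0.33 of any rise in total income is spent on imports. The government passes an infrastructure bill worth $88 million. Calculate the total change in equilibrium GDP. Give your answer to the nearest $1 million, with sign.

+$132 million

Spending multiplier = 1/(1 − c(1−t) + m) = 1/(1 − 0.82×0.81 + 0.33) = 1/0.6658 ≈ 1.502.
ΔY = k × ΔG = (+$88 million) / 0.6658 ≈ +$132 million.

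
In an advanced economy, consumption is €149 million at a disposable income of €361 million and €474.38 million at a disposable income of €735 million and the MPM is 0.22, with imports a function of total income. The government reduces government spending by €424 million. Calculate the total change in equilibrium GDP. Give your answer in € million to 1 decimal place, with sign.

−€1,211.4 million

MPC = ΔC/ΔYd = (474.38 − 149)/(735 − 361) = 325.38/374 = 0.87.
Government-spending multiplier = 1/(1 − c + m) = 1/(1 − 0.87 + 0.22) = 1/0.35 ≈ 2.857.
ΔY = k × ΔG = (−€424 million) / 0.35 ≈ −€1,211.4 million.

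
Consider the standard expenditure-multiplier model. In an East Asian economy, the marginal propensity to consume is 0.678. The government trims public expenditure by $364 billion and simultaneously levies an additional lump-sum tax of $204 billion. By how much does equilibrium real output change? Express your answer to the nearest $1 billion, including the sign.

−$1,560 billion

Expenditure multiplier = 1/(1 − MPC) = 1/(1 − 0.678) = 1/0.322 ≈ 3.106.
ΔG contributes k·ΔG = (−$364 billion) / 0.322 ≈ −$1,130.4 billion.
ΔT of +$204 billion changes first-round spending by −c·ΔT = −$138.312 billion, contributing k·(−c·ΔT) = (−$138.312 billion) / 0.322 ≈ −$429.5 billion.
Net ΔY = k(ΔG − c·ΔT) = (−$502.312 billion) / 0.322 ≈ −$1,560 billion.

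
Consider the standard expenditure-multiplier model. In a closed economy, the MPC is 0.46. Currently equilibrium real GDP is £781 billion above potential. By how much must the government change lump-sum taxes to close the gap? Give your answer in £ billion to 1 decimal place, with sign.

Spending multiplier = 1/(1 − MPC) = 1/(1 − 0.46) = 1/0.54 ≈ 1.852.
Tax multiplier = −c·k = −0.46/0.54 ≈ −0.852. Need ΔY = −£781 billion, so ΔT = ΔY/(−c·k) = −(−£781 billion) × 0.54 / 0.46 ≈ +£916.8 billion.
The government should raise lump-sum taxes by £916.8 billion.

+£916.8 billion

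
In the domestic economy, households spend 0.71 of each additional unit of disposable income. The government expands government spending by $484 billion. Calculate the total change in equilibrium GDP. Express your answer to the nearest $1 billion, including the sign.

+$1,669 billion

Government-spending multiplier = 1/(1 − MPC) = 1/(1 − 0.71) = 1/0.29 ≈ 3.448.
ΔY = k × ΔG = (+$484 billion) / 0.29 ≈ +$1,669 billion.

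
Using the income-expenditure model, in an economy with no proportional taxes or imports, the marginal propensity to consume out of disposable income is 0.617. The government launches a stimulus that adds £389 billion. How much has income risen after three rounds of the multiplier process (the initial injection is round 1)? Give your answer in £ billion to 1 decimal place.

£777.1 billion

Round 1 adds ΔG = £389 billion; each later round is MPC = 0.617 times the previous.
After 3 rounds: 389 + 240.013 + 148.088021 = ΔG·(1 − c^3)/(1 − c) = 389 × (1 − 0.234885113)/0.383 ≈ £777.1 billion.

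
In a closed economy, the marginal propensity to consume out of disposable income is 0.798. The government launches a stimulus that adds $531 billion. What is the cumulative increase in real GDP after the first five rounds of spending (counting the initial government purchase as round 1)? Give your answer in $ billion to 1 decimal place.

$1,778.0 billion

Round 1 adds ΔG = $531 billion; each later round is MPC = 0.798 times the previous.
After 5 rounds: 531 + 423.738 + 338.142924 + 269.838053352 + 215.330766574896 = ΔG·(1 − c^5)/(1 − c) = 531 × (1 − 0.323604428863968)/0.202 ≈ $1,778 billion.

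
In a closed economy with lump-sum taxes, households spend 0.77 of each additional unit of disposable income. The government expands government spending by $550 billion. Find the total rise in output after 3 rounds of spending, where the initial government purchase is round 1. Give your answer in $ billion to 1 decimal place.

$1,299.6 billion

Round 1 adds ΔG = $550 billion; each later round is MPC = 0.77 times the previous.
After 3 rounds: 550 + 423.5 + 326.095 = ΔG·(1 − c^3)/(1 − c) = 550 × (1 − 0.456533)/0.23 ≈ $1,299.6 billion.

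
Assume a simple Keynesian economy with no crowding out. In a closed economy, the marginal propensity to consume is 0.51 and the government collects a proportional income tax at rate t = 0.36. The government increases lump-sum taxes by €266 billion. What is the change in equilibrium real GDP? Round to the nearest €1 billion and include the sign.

A lump-sum tax change of +€266 billion shifts disposable income by −€266 billion; first-round consumption changes by −c × ΔT = −0.51 × (+€266 billion) = −€135.66 billion.
Expenditure multiplier = 1/(1 − c(1−t)) = 1/(1 − 0.51×0.64) = 1/0.6736 ≈ 1.485.
The tax multiplier is −c × k ≈ −0.757, so ΔY = k × (−c·ΔT) = (−€135.66 billion) / 0.6736 ≈ −€201 billion.

−€201 billion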